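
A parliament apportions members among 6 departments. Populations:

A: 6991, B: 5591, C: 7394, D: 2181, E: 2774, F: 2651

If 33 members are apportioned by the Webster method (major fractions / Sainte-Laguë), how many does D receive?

Standard divisor 27582/33 ≈ 835.818; standard quotas: A 8.364, B 6.689, C 8.846, D 2.609, E 3.319, F 3.172.
Rounding to the nearest integer gives A 8, B 7, C 9, D 3, E 3, F 3 — total 33, matching the house size, so no adjustment is needed.
D receives 3.

3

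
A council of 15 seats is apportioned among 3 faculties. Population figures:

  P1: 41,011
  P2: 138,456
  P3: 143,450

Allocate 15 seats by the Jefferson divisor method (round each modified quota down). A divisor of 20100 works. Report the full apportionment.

With modified divisor 20100: modified quotas P1 2.040, P2 6.888, P3 7.137.
Rounding down: P1 2, P2 6, P3 7 (total 15).

P1 2, P2 6, P3 7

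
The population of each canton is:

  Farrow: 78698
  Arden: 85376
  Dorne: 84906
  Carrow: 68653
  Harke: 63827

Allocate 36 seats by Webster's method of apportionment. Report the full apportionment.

Farrow 7, Arden 8, Dorne 8, Carrow 7, Harke 6

Standard divisor 381460/36 ≈ 10596.111; standard quotas: Farrow 7.427, Arden 8.057, Dorne 8.013, Carrow 6.479, Harke 6.024.
Rounding to the nearest integer gives 7, 8, 8, 6, 6 = 35 seats, so the divisor must be adjusted.
With modified divisor 10528: modified quotas Farrow 7.475, Arden 8.109, Dorne 8.065, Carrow 6.521, Harke 6.063.
Rounding to the nearest integer: Farrow 7, Arden 8, Dorne 8, Carrow 7, Harke 6 (total 36).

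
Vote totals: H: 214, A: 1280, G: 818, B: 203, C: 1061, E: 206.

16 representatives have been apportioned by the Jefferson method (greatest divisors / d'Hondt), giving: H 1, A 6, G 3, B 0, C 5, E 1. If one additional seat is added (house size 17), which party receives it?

Priority for the next seat is population ÷ (current seats + 1).
Priorities: H 107.000, A 182.857, G 204.500, B 203.000, C 176.833, E 103.000.
Highest priority: G.

G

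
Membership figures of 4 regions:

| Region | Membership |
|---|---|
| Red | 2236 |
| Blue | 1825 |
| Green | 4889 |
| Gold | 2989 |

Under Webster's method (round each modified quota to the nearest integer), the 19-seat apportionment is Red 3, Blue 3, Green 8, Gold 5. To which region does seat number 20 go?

Priority for the next seat is population ÷ (current seats + 0.5).
Priorities: Red 638.857, Blue 521.429, Green 575.176, Gold 543.455.
Highest priority: Red.

Red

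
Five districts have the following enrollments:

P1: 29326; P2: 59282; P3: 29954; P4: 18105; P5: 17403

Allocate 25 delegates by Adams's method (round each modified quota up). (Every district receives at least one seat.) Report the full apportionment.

P1 5, P2 9, P3 5, P4 3, P5 3

Standard divisor 154070/25 ≈ 6162.8; standard quotas: P1 4.759, P2 9.619, P3 4.860, P4 2.938, P5 2.824.
Rounding up gives 5, 10, 5, 3, 3 = 26 seats, so the divisor must be adjusted.
With modified divisor 7000: modified quotas P1 4.189, P2 8.469, P3 4.279, P4 2.586, P5 2.486.
Rounding up: P1 5, P2 9, P3 5, P4 3, P5 3 (total 25).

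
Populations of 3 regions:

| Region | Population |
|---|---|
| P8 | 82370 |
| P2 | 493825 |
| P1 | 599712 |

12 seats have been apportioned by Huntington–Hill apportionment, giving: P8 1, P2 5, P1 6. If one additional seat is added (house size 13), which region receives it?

Priority for the next seat is population ÷ (√(s·(s+1))).
Priorities: P8 58244.386, P2 90159.697, P1 92537.571.
Highest priority: P1.

P1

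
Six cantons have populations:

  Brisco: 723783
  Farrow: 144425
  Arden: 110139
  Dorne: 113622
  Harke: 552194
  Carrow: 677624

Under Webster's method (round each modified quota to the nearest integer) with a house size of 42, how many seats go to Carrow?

Standard divisor 2321787/42 ≈ 55280.643; standard quotas: Brisco 13.093, Farrow 2.613, Arden 1.992, Dorne 2.055, Harke 9.989, Carrow 12.258.
Rounding to the nearest integer gives Brisco 13, Farrow 3, Arden 2, Dorne 2, Harke 10, Carrow 12 — total 42, matching the house size, so no adjustment is needed.
Carrow receives 12.

12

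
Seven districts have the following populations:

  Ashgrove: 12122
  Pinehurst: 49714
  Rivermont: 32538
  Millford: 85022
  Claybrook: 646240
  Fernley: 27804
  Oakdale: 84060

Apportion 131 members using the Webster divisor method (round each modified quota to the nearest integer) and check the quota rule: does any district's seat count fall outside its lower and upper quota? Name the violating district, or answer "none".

Standard quotas: Ashgrove 1.694, Pinehurst 6.947, Rivermont 4.547, Millford 11.880, Claybrook 90.301, Fernley 3.885, Oakdale 11.746.
Webster allocation: Ashgrove 2, Pinehurst 7, Rivermont 5, Millford 12, Claybrook 89, Fernley 4, Oakdale 12.
Claybrook has quota 90.301 (lower 90, upper 91) but receives 89 — outside the quota interval.

Claybrook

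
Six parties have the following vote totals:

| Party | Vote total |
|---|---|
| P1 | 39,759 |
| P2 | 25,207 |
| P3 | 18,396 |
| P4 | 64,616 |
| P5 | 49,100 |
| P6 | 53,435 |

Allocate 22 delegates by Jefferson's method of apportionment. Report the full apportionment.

Standard divisor 250513/22 ≈ 11386.955; standard quotas: P1 3.492, P2 2.214, P3 1.616, P4 5.675, P5 4.312, P6 4.693.
Rounding down gives 3, 2, 1, 5, 4, 4 = 19 seats, so the divisor must be adjusted.
With modified divisor 9880: modified quotas P1 4.024, P2 2.551, P3 1.862, P4 6.540, P5 4.970, P6 5.408.
Rounding down: P1 4, P2 2, P3 1, P4 6, P5 4, P6 5 (total 22).

P1: 4, P2: 2, P3: 1, P4: 6, P5: 4, P6: 5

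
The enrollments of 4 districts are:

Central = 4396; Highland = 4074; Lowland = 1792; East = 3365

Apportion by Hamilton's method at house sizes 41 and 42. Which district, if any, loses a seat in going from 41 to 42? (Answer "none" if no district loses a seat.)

At 41 seats: Central 13, Highland 12, Lowland 6, East 10.
At 42 seats: Central 14, Highland 13, Lowland 5, East 10.
Lowland drops from 6 to 5.

Lowland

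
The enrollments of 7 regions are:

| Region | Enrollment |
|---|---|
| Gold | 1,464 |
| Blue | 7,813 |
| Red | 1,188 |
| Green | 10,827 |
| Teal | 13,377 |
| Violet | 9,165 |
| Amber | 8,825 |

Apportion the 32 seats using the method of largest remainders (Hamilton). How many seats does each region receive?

Gold 1, Blue 5, Red 1, Green 7, Teal 8, Violet 5, Amber 5

Standard divisor: 52659 ÷ 32 ≈ 1645.594.
Standard quotas: Gold 0.8896, Blue 4.7478, Red 0.7219, Green 6.5794, Teal 8.1290, Violet 5.5694, Amber 5.3628.
Lower quotas: Gold 0, Blue 4, Red 0, Green 6, Teal 8, Violet 5, Amber 5 (sum 28, leaving 4 seats).
Remainders in descending order: Gold 0.8896, Blue 0.7478, Red 0.7219, Green 0.5794, Violet 0.5694, Amber 0.3628, Teal 0.1290.
Largest remainders: Gold, Blue, Red, Green receive the extra seats.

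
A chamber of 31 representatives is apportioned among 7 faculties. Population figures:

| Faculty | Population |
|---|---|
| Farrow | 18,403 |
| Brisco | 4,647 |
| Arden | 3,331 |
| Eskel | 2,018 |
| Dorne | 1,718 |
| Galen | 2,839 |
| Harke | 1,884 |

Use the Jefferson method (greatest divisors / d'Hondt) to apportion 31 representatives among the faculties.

Farrow 18; Brisco 4; Arden 3; Eskel 2; Dorne 1; Galen 2; Harke 1

Standard divisor 34840/31 ≈ 1123.871; standard quotas: Farrow 16.375, Brisco 4.135, Arden 2.964, Eskel 1.796, Dorne 1.529, Galen 2.526, Harke 1.676.
Rounding down gives 16, 4, 2, 1, 1, 2, 1 = 27 seats, so the divisor must be adjusted.
With modified divisor 990: modified quotas Farrow 18.589, Brisco 4.694, Arden 3.365, Eskel 2.038, Dorne 1.735, Galen 2.868, Harke 1.903.
Rounding down: Farrow 18, Brisco 4, Arden 3, Eskel 2, Dorne 1, Galen 2, Harke 1 (total 31).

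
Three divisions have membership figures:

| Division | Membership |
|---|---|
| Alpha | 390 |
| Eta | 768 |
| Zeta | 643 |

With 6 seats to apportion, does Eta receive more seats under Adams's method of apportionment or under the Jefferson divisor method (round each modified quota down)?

Jefferson

Adams: Alpha 2, Eta 2, Zeta 2.
Jefferson: Alpha 1, Eta 3, Zeta 2.
Eta gets 2 under Adams and 3 under Jefferson.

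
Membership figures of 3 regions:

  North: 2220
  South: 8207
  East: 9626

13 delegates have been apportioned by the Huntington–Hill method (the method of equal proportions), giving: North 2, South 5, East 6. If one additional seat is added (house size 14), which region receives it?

Priority for the next seat is population ÷ (√(s·(s+1))).
Priorities: North 906.311, South 1498.386, East 1485.324.
Highest priority: South.

South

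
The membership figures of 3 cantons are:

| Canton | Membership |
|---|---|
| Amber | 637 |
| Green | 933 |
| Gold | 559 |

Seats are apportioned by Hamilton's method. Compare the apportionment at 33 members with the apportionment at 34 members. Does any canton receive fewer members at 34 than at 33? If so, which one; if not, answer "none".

none

At 33 seats: Amber 10, Green 14, Gold 9.
At 34 seats: Amber 10, Green 15, Gold 9.
No canton's allocation decreased.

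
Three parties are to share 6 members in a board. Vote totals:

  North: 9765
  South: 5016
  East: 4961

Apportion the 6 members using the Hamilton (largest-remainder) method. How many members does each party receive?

North 3, South 2, East 1

Standard divisor: 19742 ÷ 6 ≈ 3290.333.
Standard quotas: North 2.9678, South 1.5245, East 1.5077.
Lower quotas: North 2, South 1, East 1 (sum 4, leaving 2 seats).
Remainders in descending order: North 0.9678, South 0.5245, East 0.5077.
Largest remainders: North, South receive the extra seats.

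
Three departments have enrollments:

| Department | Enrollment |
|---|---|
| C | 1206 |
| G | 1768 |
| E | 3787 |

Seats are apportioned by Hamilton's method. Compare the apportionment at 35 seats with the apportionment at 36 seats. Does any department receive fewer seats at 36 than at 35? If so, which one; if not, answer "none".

none

At 35 seats: C 6, G 9, E 20.
At 36 seats: C 7, G 9, E 20.
No department's allocation decreased.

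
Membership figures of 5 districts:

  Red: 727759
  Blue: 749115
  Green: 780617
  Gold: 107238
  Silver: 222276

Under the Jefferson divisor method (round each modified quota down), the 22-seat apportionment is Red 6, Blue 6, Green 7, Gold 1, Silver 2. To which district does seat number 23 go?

Priority for the next seat is population ÷ (current seats + 1).
Priorities: Red 103965.571, Blue 107016.429, Green 97577.125, Gold 53619.000, Silver 74092.000.
Highest priority: Blue.

Blue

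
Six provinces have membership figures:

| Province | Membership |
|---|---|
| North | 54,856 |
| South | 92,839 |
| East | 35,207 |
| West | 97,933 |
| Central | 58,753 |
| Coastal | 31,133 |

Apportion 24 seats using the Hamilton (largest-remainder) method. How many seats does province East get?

Standard divisor: 370721 ÷ 24 ≈ 15446.708.
Standard quotas: North 3.5513, South 6.0103, East 2.2793, West 6.3401, Central 3.8036, Coastal 2.0155.
Lower quotas: North 3, South 6, East 2, West 6, Central 3, Coastal 2 (sum 22, leaving 2 seats).
Remainders in descending order: Central 0.8036, North 0.5513, West 0.3401, East 0.2793, Coastal 0.0155, South 0.0103.
Largest remainders: Central, North receive the extra seats.
East receives 2.

2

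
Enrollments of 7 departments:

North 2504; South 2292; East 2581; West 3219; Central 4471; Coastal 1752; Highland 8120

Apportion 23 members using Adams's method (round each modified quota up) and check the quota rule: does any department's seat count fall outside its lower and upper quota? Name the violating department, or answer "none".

none

Standard quotas: North 2.309, South 2.114, East 2.380, West 2.969, Central 4.123, Coastal 1.616, Highland 7.489.
Adams allocation: North 2, South 2, East 3, West 3, Central 4, Coastal 2, Highland 7.
Every allocation lies between the lower and upper quota.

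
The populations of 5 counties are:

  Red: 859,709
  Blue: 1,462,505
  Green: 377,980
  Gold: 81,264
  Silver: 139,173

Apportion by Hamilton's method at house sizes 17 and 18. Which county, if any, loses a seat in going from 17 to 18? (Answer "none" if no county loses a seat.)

none

At 17 seats: Red 5, Blue 9, Green 2, Gold 0, Silver 1.
At 18 seats: Red 5, Blue 9, Green 2, Gold 1, Silver 1.
No county's allocation decreased.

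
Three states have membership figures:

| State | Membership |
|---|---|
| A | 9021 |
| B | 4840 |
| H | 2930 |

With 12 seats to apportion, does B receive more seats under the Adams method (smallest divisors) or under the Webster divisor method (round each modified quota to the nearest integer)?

Adams: A 6, B 4, H 2.
Webster: A 7, B 3, H 2.
B gets 4 under Adams and 3 under Webster.

Adams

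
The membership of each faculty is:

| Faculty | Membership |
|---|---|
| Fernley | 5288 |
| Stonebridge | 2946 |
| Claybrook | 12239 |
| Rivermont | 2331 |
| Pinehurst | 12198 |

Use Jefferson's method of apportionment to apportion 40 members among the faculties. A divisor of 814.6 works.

Fernley=6; Stonebridge=3; Claybrook=15; Rivermont=2; Pinehurst=14

With modified divisor 814.6: modified quotas Fernley 6.492, Stonebridge 3.616, Claybrook 15.025, Rivermont 2.862, Pinehurst 14.974.
Rounding down: Fernley 6, Stonebridge 3, Claybrook 15, Rivermont 2, Pinehurst 14 (total 40).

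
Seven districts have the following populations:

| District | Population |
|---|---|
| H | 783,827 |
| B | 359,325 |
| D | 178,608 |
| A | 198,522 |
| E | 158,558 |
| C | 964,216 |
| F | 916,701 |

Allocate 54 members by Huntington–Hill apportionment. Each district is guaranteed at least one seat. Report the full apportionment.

H 12, B 5, D 3, A 3, E 2, C 15, F 14

With divisor 66070: modified quotas H 11.864, B 5.439, D 2.703, A 3.005, E 2.400, C 14.594, F 13.875.
Geometric-mean thresholds: H √(11·12)=11.489, B √(5·6)=5.477, D √(2·3)=2.449, A √(3·4)=3.464, E √(2·3)=2.449, C √(14·15)=14.491, F √(13·14)=13.491.
Each quota rounded against its threshold gives H 12, B 5, D 3, A 3, E 2, C 15, F 14 (total 54).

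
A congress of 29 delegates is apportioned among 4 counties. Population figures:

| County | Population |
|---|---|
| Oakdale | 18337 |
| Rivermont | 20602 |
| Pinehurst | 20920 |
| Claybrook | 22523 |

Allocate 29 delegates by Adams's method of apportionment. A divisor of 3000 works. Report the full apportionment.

Oakdale=7, Rivermont=7, Pinehurst=7, Claybrook=8

With modified divisor 3000: modified quotas Oakdale 6.112, Rivermont 6.867, Pinehurst 6.973, Claybrook 7.508.
Rounding up: Oakdale 7, Rivermont 7, Pinehurst 7, Claybrook 8 (total 29).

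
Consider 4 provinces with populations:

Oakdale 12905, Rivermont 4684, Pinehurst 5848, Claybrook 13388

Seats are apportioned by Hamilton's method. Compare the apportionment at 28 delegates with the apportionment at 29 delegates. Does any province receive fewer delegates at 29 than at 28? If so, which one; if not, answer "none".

none

At 28 seats: Oakdale 10, Rivermont 4, Pinehurst 4, Claybrook 10.
At 29 seats: Oakdale 10, Rivermont 4, Pinehurst 5, Claybrook 10.
No province's allocation decreased.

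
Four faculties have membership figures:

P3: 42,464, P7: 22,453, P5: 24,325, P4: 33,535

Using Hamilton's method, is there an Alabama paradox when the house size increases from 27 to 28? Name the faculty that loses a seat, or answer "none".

none

At 27 seats: P3 9, P7 5, P5 5, P4 8.
At 28 seats: P3 10, P7 5, P5 5, P4 8.
No faculty's allocation decreased.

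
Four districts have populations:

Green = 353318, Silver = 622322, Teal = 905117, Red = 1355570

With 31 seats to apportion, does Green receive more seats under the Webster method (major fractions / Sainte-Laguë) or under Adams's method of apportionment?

Webster: Green 3, Silver 6, Teal 9, Red 13.
Adams: Green 4, Silver 6, Teal 9, Red 12.
Green gets 3 under Webster and 4 under Adams.

Adams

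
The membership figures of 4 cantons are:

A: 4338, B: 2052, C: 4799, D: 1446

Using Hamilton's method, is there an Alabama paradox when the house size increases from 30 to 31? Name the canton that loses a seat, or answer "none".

At 30 seats: A 10, B 5, C 11, D 4.
At 31 seats: A 11, B 5, C 12, D 3.
D drops from 4 to 3.

D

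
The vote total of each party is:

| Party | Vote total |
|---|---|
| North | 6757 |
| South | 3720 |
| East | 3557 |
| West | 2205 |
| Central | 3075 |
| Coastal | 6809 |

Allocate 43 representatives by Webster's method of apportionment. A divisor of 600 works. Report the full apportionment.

North 11; South 6; East 6; West 4; Central 5; Coastal 11

With modified divisor 600: modified quotas North 11.262, South 6.200, East 5.928, West 3.675, Central 5.125, Coastal 11.348.
Rounding to the nearest integer: North 11, South 6, East 6, West 4, Central 5, Coastal 11 (total 43).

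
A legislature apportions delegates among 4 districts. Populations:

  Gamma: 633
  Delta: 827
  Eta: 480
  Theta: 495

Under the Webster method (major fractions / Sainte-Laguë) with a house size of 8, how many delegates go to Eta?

Standard divisor 2435/8 ≈ 304.375; standard quotas: Gamma 2.080, Delta 2.717, Eta 1.577, Theta 1.626.
Rounding to the nearest integer gives 2, 3, 2, 2 = 9 seats, so the divisor must be adjusted.
With modified divisor 325: modified quotas Gamma 1.948, Delta 2.545, Eta 1.477, Theta 1.523.
Rounding to the nearest integer: Gamma 2, Delta 3, Eta 1, Theta 2 (total 8).
Eta receives 1.

1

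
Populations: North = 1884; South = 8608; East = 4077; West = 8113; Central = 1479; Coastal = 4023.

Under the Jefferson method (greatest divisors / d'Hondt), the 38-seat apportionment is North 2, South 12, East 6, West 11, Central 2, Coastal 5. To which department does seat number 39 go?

Priority for the next seat is population ÷ (current seats + 1).
Priorities: North 628.000, South 662.154, East 582.429, West 676.083, Central 493.000, Coastal 670.500.
Highest priority: West.

West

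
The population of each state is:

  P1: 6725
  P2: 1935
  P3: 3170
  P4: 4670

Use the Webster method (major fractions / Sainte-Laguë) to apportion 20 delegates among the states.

P1: 8; P2: 2; P3: 4; P4: 6

Standard divisor 16500/20 ≈ 825; standard quotas: P1 8.152, P2 2.345, P3 3.842, P4 5.661.
Rounding to the nearest integer gives P1 8, P2 2, P3 4, P4 6 — total 20, matching the house size, so no adjustment is needed.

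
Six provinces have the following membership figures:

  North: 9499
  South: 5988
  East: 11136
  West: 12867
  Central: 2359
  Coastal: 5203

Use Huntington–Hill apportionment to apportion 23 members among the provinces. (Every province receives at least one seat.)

With divisor 2079: modified quotas North 4.569, South 2.880, East 5.356, West 6.189, Central 1.135, Coastal 2.503.
Geometric-mean thresholds: North √(4·5)=4.472, South √(2·3)=2.449, East √(5·6)=5.477, West √(6·7)=6.481, Central √(1·2)=1.414, Coastal √(2·3)=2.449.
Each quota rounded against its threshold gives North 5, South 3, East 5, West 6, Central 1, Coastal 3 (total 23).

North 5, South 3, East 5, West 6, Central 1, Coastal 3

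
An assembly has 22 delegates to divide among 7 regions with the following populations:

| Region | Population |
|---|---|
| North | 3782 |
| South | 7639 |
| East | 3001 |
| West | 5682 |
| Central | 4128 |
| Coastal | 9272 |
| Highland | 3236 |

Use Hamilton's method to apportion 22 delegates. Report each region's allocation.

Standard divisor: 36740 ÷ 22 = 1670.
Standard quotas: North 2.2647, South 4.5743, East 1.7970, West 3.4024, Central 2.4719, Coastal 5.5521, Highland 1.9377.
Lower quotas: North 2, South 4, East 1, West 3, Central 2, Coastal 5, Highland 1 (sum 18, leaving 4 seats).
Remainders in descending order: Highland 0.9377, East 0.7970, South 0.5743, Coastal 0.5521, Central 0.4719, West 0.4024, North 0.2647.
Largest remainders: Highland, East, South, Coastal receive the extra seats.

North 2; South 5; East 2; West 3; Central 2; Coastal 6; Highland 2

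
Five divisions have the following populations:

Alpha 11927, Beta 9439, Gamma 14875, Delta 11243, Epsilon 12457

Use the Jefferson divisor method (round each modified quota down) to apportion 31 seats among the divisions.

Standard divisor 59941/31 ≈ 1933.581; standard quotas: Alpha 6.168, Beta 4.882, Gamma 7.693, Delta 5.815, Epsilon 6.442.
Rounding down gives 6, 4, 7, 5, 6 = 28 seats, so the divisor must be adjusted.
With modified divisor 1800: modified quotas Alpha 6.626, Beta 5.244, Gamma 8.264, Delta 6.246, Epsilon 6.921.
Rounding down: Alpha 6, Beta 5, Gamma 8, Delta 6, Epsilon 6 (total 31).

Alpha 6, Beta 5, Gamma 8, Delta 6, Epsilon 6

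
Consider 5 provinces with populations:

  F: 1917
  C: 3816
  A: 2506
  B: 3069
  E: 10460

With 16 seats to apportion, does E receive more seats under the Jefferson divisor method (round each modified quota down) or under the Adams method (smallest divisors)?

Jefferson

Jefferson: F 1, C 3, A 2, B 2, E 8.
Adams: F 2, C 3, A 2, B 2, E 7.
E gets 8 under Jefferson and 7 under Adams.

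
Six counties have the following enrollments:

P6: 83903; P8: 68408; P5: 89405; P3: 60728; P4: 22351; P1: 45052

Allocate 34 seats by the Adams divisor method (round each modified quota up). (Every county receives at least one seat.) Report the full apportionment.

P6 8, P8 6, P5 8, P3 6, P4 2, P1 4

Standard divisor 369847/34 ≈ 10877.853; standard quotas: P6 7.713, P8 6.289, P5 8.219, P3 5.583, P4 2.055, P1 4.142.
Rounding up gives 8, 7, 9, 6, 3, 5 = 38 seats, so the divisor must be adjusted.
With modified divisor 11700: modified quotas P6 7.171, P8 5.847, P5 7.641, P3 5.190, P4 1.910, P1 3.851.
Rounding up: P6 8, P8 6, P5 8, P3 6, P4 2, P1 4 (total 34).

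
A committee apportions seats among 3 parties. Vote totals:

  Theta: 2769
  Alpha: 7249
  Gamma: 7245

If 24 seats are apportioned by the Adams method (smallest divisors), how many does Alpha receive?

Standard divisor 17263/24 ≈ 719.292; standard quotas: Theta 3.850, Alpha 10.078, Gamma 10.072.
Rounding up gives 4, 11, 11 = 26 seats, so the divisor must be adjusted.
With modified divisor 800: modified quotas Theta 3.461, Alpha 9.061, Gamma 9.056.
Rounding up: Theta 4, Alpha 10, Gamma 10 (total 24).
Alpha receives 10.

10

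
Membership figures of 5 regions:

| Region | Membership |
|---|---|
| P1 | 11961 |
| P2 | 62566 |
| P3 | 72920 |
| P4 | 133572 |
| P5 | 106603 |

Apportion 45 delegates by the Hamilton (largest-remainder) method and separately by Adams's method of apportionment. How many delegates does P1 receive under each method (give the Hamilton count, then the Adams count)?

Hamilton: P1 1, P2 7, P3 9, P4 16, P5 12.
Adams: P1 2, P2 7, P3 9, P4 15, P5 12.
P1 gets 1 under Hamilton and 2 under Adams.

1 and 2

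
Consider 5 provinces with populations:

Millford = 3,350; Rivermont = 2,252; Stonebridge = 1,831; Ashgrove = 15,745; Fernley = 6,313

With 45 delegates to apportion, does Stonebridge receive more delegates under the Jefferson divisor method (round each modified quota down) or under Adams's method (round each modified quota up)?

Adams

Jefferson: Millford 5, Rivermont 3, Stonebridge 2, Ashgrove 25, Fernley 10.
Adams: Millford 5, Rivermont 4, Stonebridge 3, Ashgrove 23, Fernley 10.
Stonebridge gets 2 under Jefferson and 3 under Adams.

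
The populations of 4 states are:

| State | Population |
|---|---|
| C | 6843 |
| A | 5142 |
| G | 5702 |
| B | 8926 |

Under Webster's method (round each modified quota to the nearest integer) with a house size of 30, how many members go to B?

Standard divisor 26613/30 ≈ 887.1; standard quotas: C 7.714, A 5.796, G 6.428, B 10.062.
Rounding to the nearest integer gives C 8, A 6, G 6, B 10 — total 30, matching the house size, so no adjustment is needed.
B receives 10.

10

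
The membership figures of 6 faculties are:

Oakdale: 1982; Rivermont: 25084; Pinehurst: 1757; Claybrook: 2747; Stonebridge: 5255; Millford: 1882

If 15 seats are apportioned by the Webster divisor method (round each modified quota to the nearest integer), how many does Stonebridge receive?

2

Standard divisor 38707/15 ≈ 2580.467; standard quotas: Oakdale 0.768, Rivermont 9.721, Pinehurst 0.681, Claybrook 1.065, Stonebridge 2.036, Millford 0.729.
Rounding to the nearest integer gives 1, 10, 1, 1, 2, 1 = 16 seats, so the divisor must be adjusted.
With modified divisor 2800: modified quotas Oakdale 0.708, Rivermont 8.959, Pinehurst 0.627, Claybrook 0.981, Stonebridge 1.877, Millford 0.672.
Rounding to the nearest integer: Oakdale 1, Rivermont 9, Pinehurst 1, Claybrook 1, Stonebridge 2, Millford 1 (total 15).
Stonebridge receives 2.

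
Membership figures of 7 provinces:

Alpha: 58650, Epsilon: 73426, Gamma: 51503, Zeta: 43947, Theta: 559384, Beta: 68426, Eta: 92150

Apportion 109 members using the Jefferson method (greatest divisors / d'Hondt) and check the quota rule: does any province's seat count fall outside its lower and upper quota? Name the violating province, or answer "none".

Theta

Standard quotas: Alpha 6.747, Epsilon 8.447, Gamma 5.925, Zeta 5.056, Theta 64.352, Beta 7.872, Eta 10.601.
Jefferson allocation: Alpha 6, Epsilon 8, Gamma 6, Zeta 5, Theta 66, Beta 8, Eta 10.
Theta has quota 64.352 (lower 64, upper 65) but receives 66 — outside the quota interval.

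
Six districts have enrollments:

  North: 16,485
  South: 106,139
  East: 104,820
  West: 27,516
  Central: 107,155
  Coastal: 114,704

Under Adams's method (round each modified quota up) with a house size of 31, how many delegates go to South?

Standard divisor 476819/31 ≈ 15381.258; standard quotas: North 1.072, South 6.901, East 6.815, West 1.789, Central 6.967, Coastal 7.457.
Rounding up gives 2, 7, 7, 2, 7, 8 = 33 seats, so the divisor must be adjusted.
With modified divisor 17000: modified quotas North 0.970, South 6.243, East 6.166, West 1.619, Central 6.303, Coastal 6.747.
Rounding up: North 1, South 7, East 7, West 2, Central 7, Coastal 7 (total 31).
South receives 7.

7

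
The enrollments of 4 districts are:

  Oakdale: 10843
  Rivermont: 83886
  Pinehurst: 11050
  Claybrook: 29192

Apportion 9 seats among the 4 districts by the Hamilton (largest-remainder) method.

The standard divisor is 134971/9 ≈ 14996.778.
Standard quotas: Oakdale 0.7230, Rivermont 5.5936, Pinehurst 0.7368, Claybrook 1.9466.
Lower quotas: Oakdale 0, Rivermont 5, Pinehurst 0, Claybrook 1 (sum 6, leaving 3 seats).
Remainders in descending order: Claybrook 0.9466, Pinehurst 0.7368, Oakdale 0.7230, Rivermont 0.5936.
Largest remainders: Claybrook, Pinehurst, Oakdale receive the extra seats.

Oakdale 1, Rivermont 5, Pinehurst 1, Claybrook 2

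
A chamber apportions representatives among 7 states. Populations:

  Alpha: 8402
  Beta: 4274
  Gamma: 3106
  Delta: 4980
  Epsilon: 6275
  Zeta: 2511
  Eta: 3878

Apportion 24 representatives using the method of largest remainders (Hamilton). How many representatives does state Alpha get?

Total 33426; standard divisor 33426/24 ≈ 1392.75.
Standard quotas: Alpha 6.0327, Beta 3.0687, Gamma 2.2301, Delta 3.5757, Epsilon 4.5055, Zeta 1.8029, Eta 2.7844.
Lower quotas: Alpha 6, Beta 3, Gamma 2, Delta 3, Epsilon 4, Zeta 1, Eta 2 (sum 21, leaving 3 seats).
Remainders in descending order: Zeta 0.8029, Eta 0.7844, Delta 0.5757, Epsilon 0.5055, Gamma 0.2301, Beta 0.0687, Alpha 0.0327.
The surplus seats go to Zeta, Eta, Delta.
Alpha receives 6.

6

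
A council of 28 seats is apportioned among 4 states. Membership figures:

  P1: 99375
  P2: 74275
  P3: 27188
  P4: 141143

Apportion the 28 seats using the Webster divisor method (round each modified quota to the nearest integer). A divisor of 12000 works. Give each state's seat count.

P1 8; P2 6; P3 2; P4 12

With modified divisor 12000: modified quotas P1 8.281, P2 6.190, P3 2.266, P4 11.762.
Rounding to the nearest integer: P1 8, P2 6, P3 2, P4 12 (total 28).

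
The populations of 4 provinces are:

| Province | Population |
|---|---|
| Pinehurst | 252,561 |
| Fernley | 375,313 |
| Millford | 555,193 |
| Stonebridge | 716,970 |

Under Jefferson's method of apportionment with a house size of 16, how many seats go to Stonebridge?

6

Standard divisor 1900037/16 ≈ 118752.312; standard quotas: Pinehurst 2.127, Fernley 3.160, Millford 4.675, Stonebridge 6.038.
Rounding down gives 2, 3, 4, 6 = 15 seats, so the divisor must be adjusted.
With modified divisor 106700: modified quotas Pinehurst 2.367, Fernley 3.517, Millford 5.203, Stonebridge 6.719.
Rounding down: Pinehurst 2, Fernley 3, Millford 5, Stonebridge 6 (total 16).
Stonebridge receives 6.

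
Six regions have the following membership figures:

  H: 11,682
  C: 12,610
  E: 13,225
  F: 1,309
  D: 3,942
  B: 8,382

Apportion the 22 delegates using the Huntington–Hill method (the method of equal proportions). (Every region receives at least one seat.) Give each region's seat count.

H 5, C 5, E 5, F 1, D 2, B 4

With divisor 2417: modified quotas H 4.833, C 5.217, E 5.472, F 0.542, D 1.631, B 3.468.
Geometric-mean thresholds: H √(4·5)=4.472, C √(5·6)=5.477, E √(5·6)=5.477, F (min 1), D √(1·2)=1.414, B √(3·4)=3.464.
Each quota rounded against its threshold gives H 5, C 5, E 5, F 1, D 2, B 4 (total 22).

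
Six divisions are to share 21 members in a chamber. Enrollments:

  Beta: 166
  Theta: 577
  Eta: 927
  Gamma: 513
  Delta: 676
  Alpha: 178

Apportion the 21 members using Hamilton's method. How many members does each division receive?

The standard divisor is 3037/21 ≈ 144.619.
Standard quotas: Beta 1.148, Theta 3.990, Eta 6.410, Gamma 3.547, Delta 4.674, Alpha 1.231.
Lower quotas: Beta 1, Theta 3, Eta 6, Gamma 3, Delta 4, Alpha 1 (sum 18, leaving 3 seats).
Remainders in descending order: Theta 0.990, Delta 0.674, Gamma 0.547, Eta 0.410, Alpha 0.231, Beta 0.148.
Largest remainders: Theta, Delta, Gamma receive the extra seats.

Beta=1, Theta=4, Eta=6, Gamma=4, Delta=5, Alpha=1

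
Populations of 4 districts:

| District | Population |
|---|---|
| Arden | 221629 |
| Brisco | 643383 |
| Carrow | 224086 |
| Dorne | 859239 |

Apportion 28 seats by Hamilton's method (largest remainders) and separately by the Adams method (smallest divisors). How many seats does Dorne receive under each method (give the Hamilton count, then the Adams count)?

Hamilton: Arden 3, Brisco 9, Carrow 3, Dorne 13.
Adams: Arden 3, Brisco 9, Carrow 4, Dorne 12.
Dorne gets 13 under Hamilton and 12 under Adams.

13 and 12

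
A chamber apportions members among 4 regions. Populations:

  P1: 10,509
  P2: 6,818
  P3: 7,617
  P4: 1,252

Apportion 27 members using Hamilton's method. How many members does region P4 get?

Standard divisor: 26196 ÷ 27 ≈ 970.222.
Standard quotas: P1 10.8315, P2 7.0273, P3 7.8508, P4 1.2904.
Lower quotas: P1 10, P2 7, P3 7, P4 1 (sum 25, leaving 2 seats).
Remainders in descending order: P3 0.8508, P1 0.8315, P4 0.2904, P2 0.0273.
The surplus seats go to P3, P1.
P4 receives 1.

1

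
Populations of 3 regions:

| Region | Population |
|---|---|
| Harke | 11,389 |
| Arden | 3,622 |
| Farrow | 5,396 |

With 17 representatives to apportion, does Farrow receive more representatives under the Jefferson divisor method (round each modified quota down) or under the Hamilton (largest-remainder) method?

Jefferson: Harke 10, Arden 3, Farrow 4.
Hamilton: Harke 9, Arden 3, Farrow 5.
Farrow gets 4 under Jefferson and 5 under Hamilton.

Hamilton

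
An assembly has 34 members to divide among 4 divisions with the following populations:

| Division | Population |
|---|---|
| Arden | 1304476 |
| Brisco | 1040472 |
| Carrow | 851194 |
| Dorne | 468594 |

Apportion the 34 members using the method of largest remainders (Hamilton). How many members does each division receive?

Arden 12; Brisco 10; Carrow 8; Dorne 4

Total 3664736; standard divisor 3664736/34 ≈ 107786.353.
Standard quotas: Arden 12.1024, Brisco 9.6531, Carrow 7.8970, Dorne 4.3474.
Lower quotas: Arden 12, Brisco 9, Carrow 7, Dorne 4 (sum 32, leaving 2 seats).
Remainders in descending order: Carrow 0.8970, Brisco 0.6531, Dorne 0.3474, Arden 0.1024.
Largest remainders: Carrow, Brisco receive the extra seats.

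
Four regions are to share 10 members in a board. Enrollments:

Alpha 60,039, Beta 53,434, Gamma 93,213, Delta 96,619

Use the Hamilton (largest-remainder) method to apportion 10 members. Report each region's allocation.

Alpha 2, Beta 2, Gamma 3, Delta 3

Standard divisor: 303305 ÷ 10 ≈ 30330.5.
Standard quotas: Alpha 1.9795, Beta 1.7617, Gamma 3.0732, Delta 3.1855.
Lower quotas: Alpha 1, Beta 1, Gamma 3, Delta 3 (sum 8, leaving 2 seats).
Remainders in descending order: Alpha 0.9795, Beta 0.7617, Delta 0.1855, Gamma 0.0732.
The surplus seats go to Alpha, Beta.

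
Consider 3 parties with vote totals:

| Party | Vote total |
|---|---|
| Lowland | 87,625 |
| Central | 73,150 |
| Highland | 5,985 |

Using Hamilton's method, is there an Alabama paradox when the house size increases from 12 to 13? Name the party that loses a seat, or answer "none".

Highland

At 12 seats: Lowland 6, Central 5, Highland 1.
At 13 seats: Lowland 7, Central 6, Highland 0.
Highland drops from 1 to 0.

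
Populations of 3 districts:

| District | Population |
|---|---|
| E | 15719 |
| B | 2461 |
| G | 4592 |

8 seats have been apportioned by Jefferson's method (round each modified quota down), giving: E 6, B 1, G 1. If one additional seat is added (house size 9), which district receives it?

G

Priority for the next seat is population ÷ (current seats + 1).
Priorities: E 2245.571, B 1230.500, G 2296.000.
Highest priority: G.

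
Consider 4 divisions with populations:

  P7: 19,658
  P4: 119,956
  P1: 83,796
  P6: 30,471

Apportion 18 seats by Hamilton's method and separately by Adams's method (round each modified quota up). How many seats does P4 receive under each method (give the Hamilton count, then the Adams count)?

Hamilton: P7 1, P4 9, P1 6, P6 2.
Adams: P7 2, P4 8, P1 6, P6 2.
P4 gets 9 under Hamilton and 8 under Adams.

9 and 8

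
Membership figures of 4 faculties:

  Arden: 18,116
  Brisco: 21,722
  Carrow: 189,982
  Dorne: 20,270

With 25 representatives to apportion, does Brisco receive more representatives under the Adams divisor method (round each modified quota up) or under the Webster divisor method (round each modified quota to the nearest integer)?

Adams: Arden 2, Brisco 3, Carrow 18, Dorne 2.
Webster: Arden 2, Brisco 2, Carrow 19, Dorne 2.
Brisco gets 3 under Adams and 2 under Webster.

Adams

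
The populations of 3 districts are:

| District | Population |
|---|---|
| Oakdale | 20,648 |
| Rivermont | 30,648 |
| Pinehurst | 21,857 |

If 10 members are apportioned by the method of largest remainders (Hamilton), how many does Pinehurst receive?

3

Total 73153; standard divisor 73153/10 ≈ 7315.3.
Standard quotas: Oakdale 2.8226, Rivermont 4.1896, Pinehurst 2.9878.
Lower quotas: Oakdale 2, Rivermont 4, Pinehurst 2 (sum 8, leaving 2 seats).
Remainders in descending order: Pinehurst 0.9878, Oakdale 0.8226, Rivermont 0.1896.
Largest remainders: Pinehurst, Oakdale receive the extra seats.
Pinehurst receives 3.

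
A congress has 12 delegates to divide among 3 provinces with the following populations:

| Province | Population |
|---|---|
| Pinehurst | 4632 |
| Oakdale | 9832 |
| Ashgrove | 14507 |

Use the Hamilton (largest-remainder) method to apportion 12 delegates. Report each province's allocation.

Pinehurst=2; Oakdale=4; Ashgrove=6

The standard divisor is 28971/12 ≈ 2414.25.
Standard quotas: Pinehurst 1.9186, Oakdale 4.0725, Ashgrove 6.0089.
Lower quotas: Pinehurst 1, Oakdale 4, Ashgrove 6 (sum 11, leaving 1 seat).
Remainders in descending order: Pinehurst 0.9186, Oakdale 0.0725, Ashgrove 0.0089.
The surplus seat goes to Pinehurst.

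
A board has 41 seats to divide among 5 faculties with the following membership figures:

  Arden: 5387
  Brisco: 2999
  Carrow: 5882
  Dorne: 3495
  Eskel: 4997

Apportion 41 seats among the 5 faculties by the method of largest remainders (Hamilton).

Total 22760; standard divisor 22760/41 ≈ 555.122.
Standard quotas: Arden 9.7042, Brisco 5.4024, Carrow 10.5959, Dorne 6.2959, Eskel 9.0016.
Lower quotas: Arden 9, Brisco 5, Carrow 10, Dorne 6, Eskel 9 (sum 39, leaving 2 seats).
Remainders in descending order: Arden 0.7042, Carrow 0.5959, Brisco 0.4024, Dorne 0.2959, Eskel 0.0016.
Largest remainders: Arden, Carrow receive the extra seats.

Arden=10, Brisco=5, Carrow=11, Dorne=6, Eskel=9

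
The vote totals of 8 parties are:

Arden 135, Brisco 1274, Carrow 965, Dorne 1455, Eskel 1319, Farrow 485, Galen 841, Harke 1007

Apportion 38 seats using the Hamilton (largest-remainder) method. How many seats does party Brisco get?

Standard divisor: 7481 ÷ 38 ≈ 196.868.
Standard quotas: Arden 0.686, Brisco 6.471, Carrow 4.902, Dorne 7.391, Eskel 6.700, Farrow 2.464, Galen 4.272, Harke 5.115.
Lower quotas: Arden 0, Brisco 6, Carrow 4, Dorne 7, Eskel 6, Farrow 2, Galen 4, Harke 5 (sum 34, leaving 4 seats).
Remainders in descending order: Carrow 0.902, Eskel 0.700, Arden 0.686, Brisco 0.471, Farrow 0.464, Dorne 0.391, Galen 0.272, Harke 0.115.
Largest remainders: Carrow, Eskel, Arden, Brisco receive the extra seats.
Brisco receives 7.

7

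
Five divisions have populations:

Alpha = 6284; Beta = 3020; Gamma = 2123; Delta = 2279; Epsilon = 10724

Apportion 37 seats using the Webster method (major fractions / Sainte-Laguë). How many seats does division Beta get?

Standard divisor 24430/37 ≈ 660.27; standard quotas: Alpha 9.517, Beta 4.574, Gamma 3.215, Delta 3.452, Epsilon 16.242.
Rounding to the nearest integer gives Alpha 10, Beta 5, Gamma 3, Delta 3, Epsilon 16 — total 37, matching the house size, so no adjustment is needed.
Beta receives 5.

5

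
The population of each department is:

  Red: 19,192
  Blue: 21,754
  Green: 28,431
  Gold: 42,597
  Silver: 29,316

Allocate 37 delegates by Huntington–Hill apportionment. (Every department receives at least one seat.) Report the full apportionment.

With divisor 3858: modified quotas Red 4.975, Blue 5.639, Green 7.369, Gold 11.041, Silver 7.599.
Geometric-mean thresholds: Red √(4·5)=4.472, Blue √(5·6)=5.477, Green √(7·8)=7.483, Gold √(11·12)=11.489, Silver √(7·8)=7.483.
Each quota rounded against its threshold gives Red 5, Blue 6, Green 7, Gold 11, Silver 8 (total 37).

Red=5, Blue=6, Green=7, Gold=11, Silver=8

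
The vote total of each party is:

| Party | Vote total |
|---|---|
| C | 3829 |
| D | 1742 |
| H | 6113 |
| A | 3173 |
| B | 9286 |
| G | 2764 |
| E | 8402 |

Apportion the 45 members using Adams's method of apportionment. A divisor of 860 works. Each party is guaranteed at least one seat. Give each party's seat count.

C=5; D=3; H=8; A=4; B=11; G=4; E=10

With modified divisor 860: modified quotas C 4.452, D 2.026, H 7.108, A 3.690, B 10.798, G 3.214, E 9.770.
Rounding up: C 5, D 3, H 8, A 4, B 11, G 4, E 10 (total 45).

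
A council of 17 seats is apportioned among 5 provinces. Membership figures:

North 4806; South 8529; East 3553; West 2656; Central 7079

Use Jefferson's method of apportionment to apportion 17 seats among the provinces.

North 3; South 6; East 2; West 1; Central 5

Standard divisor 26623/17 ≈ 1566.059; standard quotas: North 3.069, South 5.446, East 2.269, West 1.696, Central 4.520.
Rounding down gives 3, 5, 2, 1, 4 = 15 seats, so the divisor must be adjusted.
With modified divisor 1400: modified quotas North 3.433, South 6.092, East 2.538, West 1.897, Central 5.056.
Rounding down: North 3, South 6, East 2, West 1, Central 5 (total 17).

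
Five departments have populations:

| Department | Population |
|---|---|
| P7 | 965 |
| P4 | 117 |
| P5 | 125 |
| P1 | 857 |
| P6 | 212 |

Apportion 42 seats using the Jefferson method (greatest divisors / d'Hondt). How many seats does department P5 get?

2

Standard divisor 2276/42 ≈ 54.19; standard quotas: P7 17.808, P4 2.159, P5 2.307, P1 15.815, P6 3.912.
Rounding down gives 17, 2, 2, 15, 3 = 39 seats, so the divisor must be adjusted.
With modified divisor 52: modified quotas P7 18.558, P4 2.250, P5 2.404, P1 16.481, P6 4.077.
Rounding down: P7 18, P4 2, P5 2, P1 16, P6 4 (total 42).
P5 receives 2.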